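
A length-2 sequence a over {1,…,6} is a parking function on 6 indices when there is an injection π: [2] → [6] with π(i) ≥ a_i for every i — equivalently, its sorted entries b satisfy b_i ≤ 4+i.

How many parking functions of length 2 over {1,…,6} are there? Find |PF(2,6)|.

35

|PF| = (6−2+1)·(6+1)^(2−1) = 5·7 = 35 [KW]
E.g. (6,3) → sorted (3,6): b_i ≤ 4+i ∀i, a PF.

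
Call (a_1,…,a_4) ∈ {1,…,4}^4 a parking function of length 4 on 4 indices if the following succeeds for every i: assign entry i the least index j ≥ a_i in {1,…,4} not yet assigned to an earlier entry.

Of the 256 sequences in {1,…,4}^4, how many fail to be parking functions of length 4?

131

|PF(4,4)| = 1·5^3 = 1×125 = 125
Check (3,4,3,4) → sorted (3,3,4,4): b_1=3>1, not a PF.
So 256 − 125 = 131 fail.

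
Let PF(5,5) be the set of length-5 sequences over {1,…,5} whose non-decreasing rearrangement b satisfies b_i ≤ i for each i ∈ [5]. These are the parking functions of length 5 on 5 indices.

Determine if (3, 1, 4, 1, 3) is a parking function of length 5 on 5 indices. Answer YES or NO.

YES

Sorted: b = (1, 1, 3, 3, 4).
  b_1=1 ≤ 1
  b_2=1 ≤ 2
  b_3=3 ≤ 3
  b_4=3 ≤ 4
  b_5=4 ≤ 5
All bounds hold ⇒ YES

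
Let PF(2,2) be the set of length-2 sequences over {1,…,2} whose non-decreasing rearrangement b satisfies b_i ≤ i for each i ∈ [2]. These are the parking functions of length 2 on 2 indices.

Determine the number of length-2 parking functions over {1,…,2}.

Count = (3−2)·3^(2−1) = 1×3 = 3
E.g. (1,2) → sorted (1,2): b_i ≤ i ∀i, a PF.

3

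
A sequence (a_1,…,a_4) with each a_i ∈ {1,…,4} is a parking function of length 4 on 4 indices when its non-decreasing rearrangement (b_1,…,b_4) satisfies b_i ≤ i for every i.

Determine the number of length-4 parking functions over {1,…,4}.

125

#PF = (5−4)·5^(4−1) = 1 · 125 = 125 (Pollak)
E.g. (2,3,1,3) → sorted (1,2,3,3): b_i ≤ i ∀i, a PF.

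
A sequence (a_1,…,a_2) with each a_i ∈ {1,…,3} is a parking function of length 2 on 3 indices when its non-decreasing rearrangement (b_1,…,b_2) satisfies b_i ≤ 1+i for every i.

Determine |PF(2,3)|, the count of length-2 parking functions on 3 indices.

8

Count = (3+1−2)·(3+1)^{2−1} = 2·4 = 8
One tuple (1,2) → sorted (1,2): b_i ≤ 1+i ∀i, a PF.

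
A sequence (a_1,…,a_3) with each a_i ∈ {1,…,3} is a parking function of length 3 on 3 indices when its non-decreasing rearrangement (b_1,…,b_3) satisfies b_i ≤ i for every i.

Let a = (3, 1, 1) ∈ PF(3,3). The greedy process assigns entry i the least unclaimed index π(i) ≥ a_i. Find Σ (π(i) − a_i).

Σπ = 6 ({1..3} each once); Σa = 3+1+1 = 5; disp = 6−5 = 1.

1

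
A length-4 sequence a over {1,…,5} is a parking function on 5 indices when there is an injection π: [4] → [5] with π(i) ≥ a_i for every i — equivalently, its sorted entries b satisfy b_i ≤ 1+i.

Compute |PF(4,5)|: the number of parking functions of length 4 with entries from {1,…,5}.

Count = (5−4+1)·(5+1)^(4−1) = 2×216 = 432
Example (2,1,1,3) → sorted (1,1,2,3): b_i ≤ 1+i ∀i, a PF.

432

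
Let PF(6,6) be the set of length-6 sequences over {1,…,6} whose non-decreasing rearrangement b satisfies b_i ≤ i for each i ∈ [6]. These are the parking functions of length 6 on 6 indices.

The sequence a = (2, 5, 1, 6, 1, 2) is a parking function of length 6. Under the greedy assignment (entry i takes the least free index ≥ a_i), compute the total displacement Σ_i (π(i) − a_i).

4

Σπ = 21 ({1..6} each once); Σa = 2+5+1+6+1+2 = 17; disp = 21−17 = 4.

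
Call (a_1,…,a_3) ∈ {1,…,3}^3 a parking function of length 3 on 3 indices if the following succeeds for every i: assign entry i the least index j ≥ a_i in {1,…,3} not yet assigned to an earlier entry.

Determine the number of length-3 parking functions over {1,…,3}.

16

#PF = (4−3)·4^(3−1) = 1·16 = 16
One tuple (1,1,2) → sorted (1,1,2): b_i ≤ i ∀i, a PF.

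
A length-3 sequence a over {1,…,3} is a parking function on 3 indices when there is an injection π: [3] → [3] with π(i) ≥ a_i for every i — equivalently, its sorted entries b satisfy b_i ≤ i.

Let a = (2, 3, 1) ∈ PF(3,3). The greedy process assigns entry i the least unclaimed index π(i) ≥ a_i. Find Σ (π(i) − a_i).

Σπ(i) = 1+…+3 = 6; Σa = 2+3+1 = 6; disp = 6−6 = 0.

0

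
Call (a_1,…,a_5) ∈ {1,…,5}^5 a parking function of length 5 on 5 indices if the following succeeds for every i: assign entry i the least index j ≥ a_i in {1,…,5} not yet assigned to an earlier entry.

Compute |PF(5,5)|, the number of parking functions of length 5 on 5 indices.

1296

|PF(5,5)| = (5−5+1)·(5+1)^(5−1) = 1×1296 = 1296 (Konheim–Weiss)
One tuple (1,1,1,1,5) → sorted (1,1,1,1,5): b_i ≤ i ∀i, a PF.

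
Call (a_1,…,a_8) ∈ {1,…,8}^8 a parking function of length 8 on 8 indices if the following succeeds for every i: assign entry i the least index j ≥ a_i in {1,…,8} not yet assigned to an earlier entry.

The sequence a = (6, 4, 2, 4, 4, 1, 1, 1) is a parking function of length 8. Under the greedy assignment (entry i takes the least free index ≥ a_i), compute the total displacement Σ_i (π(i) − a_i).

Σπ = 36 ({1..8} each once); Σa = 6+4+2+4+4+1+1+1 = 23; disp = 36−23 = 13.

13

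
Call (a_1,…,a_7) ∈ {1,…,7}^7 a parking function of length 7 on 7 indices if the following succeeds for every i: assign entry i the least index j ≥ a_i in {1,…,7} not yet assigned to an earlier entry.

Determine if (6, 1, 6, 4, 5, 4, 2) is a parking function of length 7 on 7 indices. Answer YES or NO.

Sorted: b = (1, 2, 4, 4, 5, 6, 6).
  b_1=1 ≤ 1
  b_2=2 ≤ 2
  b_3=4 > 3
  fails at i=3 ⇒ NO

NO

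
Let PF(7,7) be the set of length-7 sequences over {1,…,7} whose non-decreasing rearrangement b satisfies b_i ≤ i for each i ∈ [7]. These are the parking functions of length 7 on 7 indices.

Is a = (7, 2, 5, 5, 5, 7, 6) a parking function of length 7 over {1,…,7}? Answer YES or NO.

Order a: b = (2, 5, 5, 5, 6, 7, 7).
  b_1=2 > 1
  fails at i=1 ⇒ NO

NO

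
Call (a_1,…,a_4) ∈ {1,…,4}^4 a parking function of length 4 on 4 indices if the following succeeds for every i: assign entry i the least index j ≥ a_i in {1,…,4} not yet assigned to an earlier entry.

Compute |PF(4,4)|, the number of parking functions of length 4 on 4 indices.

|PF| = (4−4+1)·(4+1)^(4−1) = 1·125 = 125 (Konheim–Weiss)
Check (4,1,2,2) → sorted (1,2,2,4): b_i ≤ i ∀i, a PF.

125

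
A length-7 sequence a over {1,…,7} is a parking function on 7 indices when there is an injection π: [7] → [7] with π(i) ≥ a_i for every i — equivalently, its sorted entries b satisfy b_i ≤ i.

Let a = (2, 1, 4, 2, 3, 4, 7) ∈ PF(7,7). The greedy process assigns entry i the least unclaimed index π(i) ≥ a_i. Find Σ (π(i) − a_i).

Σπ = 28 ({1..7} each once); Σa = 2+1+4+2+3+4+7 = 23; disp = 28−23 = 5.

5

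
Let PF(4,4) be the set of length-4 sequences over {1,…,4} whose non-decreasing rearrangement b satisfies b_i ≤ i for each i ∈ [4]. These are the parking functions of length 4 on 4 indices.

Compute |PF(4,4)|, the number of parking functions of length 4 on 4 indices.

|PF| = (4+1−4)·(4+1)^{4−1} = 1×125 = 125 (Konheim–Weiss)
One tuple (1,3,2,3) → sorted (1,2,3,3): b_i ≤ i ∀i, a PF.

125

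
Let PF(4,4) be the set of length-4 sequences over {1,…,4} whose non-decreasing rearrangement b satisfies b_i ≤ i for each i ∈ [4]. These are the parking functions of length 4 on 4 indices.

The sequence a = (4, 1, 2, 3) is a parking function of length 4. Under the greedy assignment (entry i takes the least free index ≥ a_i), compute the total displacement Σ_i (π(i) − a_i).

0

Σπ = 10 ({1..4} each once); Σa = 4+1+2+3 = 10; disp = 10−10 = 0.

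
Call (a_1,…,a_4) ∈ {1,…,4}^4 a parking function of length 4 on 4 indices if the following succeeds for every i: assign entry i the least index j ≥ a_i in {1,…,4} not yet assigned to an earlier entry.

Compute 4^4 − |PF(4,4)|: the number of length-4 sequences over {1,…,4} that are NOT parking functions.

|PF| = (4−4+1)·(4+1)^(4−1) = 1×125 = 125 (Pollak)
E.g. (4,3,4,4) → sorted (3,4,4,4): b_1=3>1, not a PF.
4^4 − 125 = 256 − 125 = 131

131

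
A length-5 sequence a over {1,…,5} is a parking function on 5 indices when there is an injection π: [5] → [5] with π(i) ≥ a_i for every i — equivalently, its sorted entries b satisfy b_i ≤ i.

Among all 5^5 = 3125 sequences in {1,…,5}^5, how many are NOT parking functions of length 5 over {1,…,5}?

|PF(5,5)| = (6−5)·6^(5−1) = 1 · 1296 = 1296 (Pollak)
Example (4,2,4,3,4) → sorted (2,3,4,4,4): b_1=2>1, not a PF.
So 3125 − 1296 = 1829 fail.

1829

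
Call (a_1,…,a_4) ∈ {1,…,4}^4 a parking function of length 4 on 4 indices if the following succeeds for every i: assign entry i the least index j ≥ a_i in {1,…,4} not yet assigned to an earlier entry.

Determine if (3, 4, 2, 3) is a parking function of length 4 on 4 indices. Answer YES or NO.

Order a: b = (2, 3, 3, 4).
  b_1=2 > 1
  fails at i=1 ⇒ NO

NO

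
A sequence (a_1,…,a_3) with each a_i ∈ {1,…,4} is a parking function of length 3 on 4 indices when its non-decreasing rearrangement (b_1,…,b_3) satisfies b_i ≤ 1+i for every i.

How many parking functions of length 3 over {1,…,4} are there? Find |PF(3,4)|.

50

|PF(3,4)| = (4−3+1)·(4+1)^(3−1) = 2·25 = 50
E.g. (2,3,1) → sorted (1,2,3): b_i ≤ 1+i ∀i, a PF.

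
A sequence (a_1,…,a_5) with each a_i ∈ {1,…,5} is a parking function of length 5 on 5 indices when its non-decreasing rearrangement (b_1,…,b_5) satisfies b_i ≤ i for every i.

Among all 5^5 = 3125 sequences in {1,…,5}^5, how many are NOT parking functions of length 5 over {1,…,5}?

1829

Count = (6−5)·6^(5−1) = 1×1296 = 1296 (Konheim–Weiss)
Check (5,5,4,4,4) → sorted (4,4,4,5,5): b_1=4>1, not a PF.
Total 3125; non-PF = 3125−1296 = 1829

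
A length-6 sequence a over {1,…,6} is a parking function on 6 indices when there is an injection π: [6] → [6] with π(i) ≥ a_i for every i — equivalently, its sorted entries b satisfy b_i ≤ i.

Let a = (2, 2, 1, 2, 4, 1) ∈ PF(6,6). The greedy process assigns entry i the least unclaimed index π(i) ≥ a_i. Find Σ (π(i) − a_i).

Σπ = 6·7/2 = 21 (π permutes [6]); Σa = 2+2+1+2+4+1 = 12; disp = 21−12 = 9.

9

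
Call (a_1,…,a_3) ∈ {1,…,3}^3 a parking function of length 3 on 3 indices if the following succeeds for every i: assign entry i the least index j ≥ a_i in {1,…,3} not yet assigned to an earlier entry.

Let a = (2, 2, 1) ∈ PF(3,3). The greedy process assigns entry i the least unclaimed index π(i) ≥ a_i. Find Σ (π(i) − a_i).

1

Σπ = 6 ({1..3} each once); Σa = 2+2+1 = 5; disp = 6−5 = 1.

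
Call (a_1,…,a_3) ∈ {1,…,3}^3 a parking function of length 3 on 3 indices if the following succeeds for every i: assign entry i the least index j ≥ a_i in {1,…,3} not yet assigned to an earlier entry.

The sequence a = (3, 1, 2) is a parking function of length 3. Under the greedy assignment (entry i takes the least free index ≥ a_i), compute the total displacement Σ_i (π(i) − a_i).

Σπ(i) = 1+…+3 = 6; Σa = 3+1+2 = 6; disp = 6−6 = 0.

0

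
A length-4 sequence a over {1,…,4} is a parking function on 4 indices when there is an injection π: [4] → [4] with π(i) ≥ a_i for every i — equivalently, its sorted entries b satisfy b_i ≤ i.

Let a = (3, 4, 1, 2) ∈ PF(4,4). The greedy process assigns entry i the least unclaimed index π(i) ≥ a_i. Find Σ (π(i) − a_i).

Σπ(i) = 1+…+4 = 10; Σa = 3+4+1+2 = 10; disp = 10−10 = 0.

0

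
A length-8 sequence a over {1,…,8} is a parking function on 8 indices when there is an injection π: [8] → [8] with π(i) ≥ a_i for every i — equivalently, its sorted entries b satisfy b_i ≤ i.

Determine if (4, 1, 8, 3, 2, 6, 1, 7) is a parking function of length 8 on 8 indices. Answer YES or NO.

YES

Rearranged: b = (1, 1, 2, 3, 4, 6, 7, 8).
  b_1=1 ≤ 1
  b_2=1 ≤ 2
  b_3=2 ≤ 3
  b_4=3 ≤ 4
  b_5=4 ≤ 5
  b_6=6 ≤ 6
  b_7=7 ≤ 7
  b_8=8 ≤ 8
All bounds hold ⇒ YES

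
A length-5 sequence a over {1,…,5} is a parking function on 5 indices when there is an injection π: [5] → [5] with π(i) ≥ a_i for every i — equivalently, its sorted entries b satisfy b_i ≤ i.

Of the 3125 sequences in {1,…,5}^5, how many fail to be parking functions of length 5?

|PF(5,5)| = (5−5+1)·(5+1)^(5−1) = 1·1296 = 1296 [KW]
Example (4,5,4,3,5) → sorted (3,4,4,5,5): b_1=3>1, not a PF.
So 3125 − 1296 = 1829 fail.

1829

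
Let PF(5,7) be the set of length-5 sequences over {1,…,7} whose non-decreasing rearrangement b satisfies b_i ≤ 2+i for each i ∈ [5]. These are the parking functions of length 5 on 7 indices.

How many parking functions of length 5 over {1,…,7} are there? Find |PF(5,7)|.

12288

Count = (8−5)·8^(5−1) = 3·4096 = 12288
One tuple (7,5,3,6,4) → sorted (3,4,5,6,7): b_i ≤ 2+i ∀i, a PF.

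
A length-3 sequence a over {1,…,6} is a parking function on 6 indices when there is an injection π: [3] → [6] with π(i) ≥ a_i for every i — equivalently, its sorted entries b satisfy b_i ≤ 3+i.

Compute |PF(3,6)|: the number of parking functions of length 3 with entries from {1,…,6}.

Count = (7−3)·7^(3−1) = 4·49 = 196 [KW]
Check (1,2,5) → sorted (1,2,5): b_i ≤ 3+i ∀i, a PF.

196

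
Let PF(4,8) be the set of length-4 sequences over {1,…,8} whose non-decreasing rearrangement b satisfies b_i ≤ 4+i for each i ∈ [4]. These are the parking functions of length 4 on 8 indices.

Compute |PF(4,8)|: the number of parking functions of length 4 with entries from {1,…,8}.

3645

|PF| = (8−4+1)·(8+1)^(4−1) = 5 · 729 = 3645 (Pollak)
One tuple (5,2,7,5) → sorted (2,5,5,7): b_i ≤ 4+i ∀i, a PF.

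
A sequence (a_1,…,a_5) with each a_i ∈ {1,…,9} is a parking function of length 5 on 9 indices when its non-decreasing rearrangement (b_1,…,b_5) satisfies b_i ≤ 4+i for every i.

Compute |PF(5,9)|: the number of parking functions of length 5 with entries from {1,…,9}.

Count = 5·10^4 = 5·10000 = 50000 [KW]
Check (8,7,4,2,2) → sorted (2,2,4,7,8): b_i ≤ 4+i ∀i, a PF.

50000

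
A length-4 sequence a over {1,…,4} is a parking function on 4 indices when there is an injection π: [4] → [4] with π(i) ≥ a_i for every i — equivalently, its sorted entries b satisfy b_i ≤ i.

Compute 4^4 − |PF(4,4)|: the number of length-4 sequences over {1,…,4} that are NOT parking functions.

131

|PF(4,4)| = (4+1−4)·(4+1)^{4−1} = 1·125 = 125
Check (4,4,4,4) → sorted (4,4,4,4): b_1=4>1, not a PF.
So 256 − 125 = 131 fail.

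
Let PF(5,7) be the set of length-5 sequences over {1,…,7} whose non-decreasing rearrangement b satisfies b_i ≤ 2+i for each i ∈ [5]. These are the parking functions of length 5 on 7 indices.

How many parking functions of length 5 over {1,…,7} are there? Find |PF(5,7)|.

Count = (7+1−5)·(7+1)^{5−1} = 3 · 4096 = 12288 (Pollak)
E.g. (7,5,2,5,3) → sorted (2,3,5,5,7): b_i ≤ 2+i ∀i, a PF.

12288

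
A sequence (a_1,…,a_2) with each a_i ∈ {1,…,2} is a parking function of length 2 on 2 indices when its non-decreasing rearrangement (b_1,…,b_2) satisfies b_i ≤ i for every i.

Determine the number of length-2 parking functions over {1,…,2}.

|PF(2,2)| = (3−2)·3^(2−1) = 1×3 = 3 (Pollak)
Example (2,1) → sorted (1,2): b_i ≤ i ∀i, a PF.

3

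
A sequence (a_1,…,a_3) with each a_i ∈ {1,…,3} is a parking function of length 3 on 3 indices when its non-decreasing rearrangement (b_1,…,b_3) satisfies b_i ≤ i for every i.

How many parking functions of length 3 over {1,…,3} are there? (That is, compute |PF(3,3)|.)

16

|PF(3,3)| = (4−3)·4^(3−1) = 1×16 = 16
E.g. (1,3,1) → sorted (1,1,3): b_i ≤ i ∀i, a PF.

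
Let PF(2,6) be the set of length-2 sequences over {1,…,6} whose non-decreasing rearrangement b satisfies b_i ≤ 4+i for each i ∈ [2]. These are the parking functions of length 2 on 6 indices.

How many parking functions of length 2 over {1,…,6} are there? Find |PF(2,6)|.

35

#PF = (6+1−2)·(6+1)^{2−1} = 5×7 = 35 (Konheim–Weiss)
E.g. (4,4) → sorted (4,4): b_i ≤ 4+i ∀i, a PF.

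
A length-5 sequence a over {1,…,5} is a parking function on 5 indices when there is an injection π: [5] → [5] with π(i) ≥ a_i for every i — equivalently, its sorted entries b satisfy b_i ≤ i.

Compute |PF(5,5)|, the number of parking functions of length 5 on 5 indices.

|PF| = (6−5)·6^(5−1) = 1·1296 = 1296
Example (2,3,1,1,1) → sorted (1,1,1,2,3): b_i ≤ i ∀i, a PF.

1296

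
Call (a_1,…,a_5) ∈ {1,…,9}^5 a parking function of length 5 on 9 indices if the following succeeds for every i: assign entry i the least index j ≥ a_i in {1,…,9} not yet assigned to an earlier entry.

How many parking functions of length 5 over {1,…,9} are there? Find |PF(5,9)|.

#PF = (10−5)·10^(5−1) = 5×10000 = 50000
One tuple (9,4,8,7,1) → sorted (1,4,7,8,9): b_i ≤ 4+i ∀i, a PF.

50000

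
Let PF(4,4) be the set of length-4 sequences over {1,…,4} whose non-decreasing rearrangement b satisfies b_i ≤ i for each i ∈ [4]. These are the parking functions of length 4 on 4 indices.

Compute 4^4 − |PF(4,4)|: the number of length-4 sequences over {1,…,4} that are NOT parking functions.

|PF(4,4)| = (4+1−4)·(4+1)^{4−1} = 1 · 125 = 125 (Konheim–Weiss)
Check (4,3,4,4) → sorted (3,4,4,4): b_1=3>1, not a PF.
Total 256; non-PF = 256−125 = 131

131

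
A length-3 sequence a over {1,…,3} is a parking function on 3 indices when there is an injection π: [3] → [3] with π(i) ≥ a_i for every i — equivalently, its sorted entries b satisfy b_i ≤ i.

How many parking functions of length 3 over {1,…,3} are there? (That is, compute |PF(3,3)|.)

16

|PF(3,3)| = 1·4^2 = 1·16 = 16 (Pollak)
Check (2,3,1) → sorted (1,2,3): b_i ≤ i ∀i, a PF.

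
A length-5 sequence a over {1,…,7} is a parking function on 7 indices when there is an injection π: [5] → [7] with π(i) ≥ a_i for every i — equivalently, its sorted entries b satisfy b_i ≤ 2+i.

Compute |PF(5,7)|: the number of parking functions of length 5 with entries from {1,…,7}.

|PF| = 3·8^4 = 3×4096 = 12288 [KW]
E.g. (5,2,3,5,7) → sorted (2,3,5,5,7): b_i ≤ 2+i ∀i, a PF.

12288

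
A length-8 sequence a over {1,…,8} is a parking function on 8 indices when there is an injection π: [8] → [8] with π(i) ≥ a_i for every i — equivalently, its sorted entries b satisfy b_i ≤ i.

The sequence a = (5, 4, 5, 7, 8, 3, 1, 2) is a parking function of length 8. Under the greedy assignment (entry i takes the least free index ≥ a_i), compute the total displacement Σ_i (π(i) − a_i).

1

Σπ = 36 ({1..8} each once); Σa = 5+4+5+7+8+3+1+2 = 35; disp = 36−35 = 1.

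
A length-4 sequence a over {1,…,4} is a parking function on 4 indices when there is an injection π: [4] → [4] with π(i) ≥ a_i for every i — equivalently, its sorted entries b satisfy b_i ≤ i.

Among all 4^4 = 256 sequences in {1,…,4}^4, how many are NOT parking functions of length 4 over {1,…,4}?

131

|PF(4,4)| = 1·5^3 = 1×125 = 125 (Pollak)
Example (3,4,1,4) → sorted (1,3,4,4): b_2=3>2, not a PF.
So 256 − 125 = 131 fail.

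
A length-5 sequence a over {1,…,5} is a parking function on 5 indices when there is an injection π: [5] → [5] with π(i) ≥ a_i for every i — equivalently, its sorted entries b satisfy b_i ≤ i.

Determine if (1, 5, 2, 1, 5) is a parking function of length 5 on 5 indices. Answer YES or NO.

NO

Sorted: b = (1, 1, 2, 5, 5).
  b_1=1 ≤ 1
  b_2=1 ≤ 2
  b_3=2 ≤ 3
  b_4=5 > 4
  fails at i=4 ⇒ NO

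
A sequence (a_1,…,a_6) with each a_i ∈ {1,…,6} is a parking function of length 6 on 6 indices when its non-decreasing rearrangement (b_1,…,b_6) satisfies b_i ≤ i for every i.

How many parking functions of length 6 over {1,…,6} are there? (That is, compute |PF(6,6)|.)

16807

Count = 1·7^5 = 1·16807 = 16807 [KW]
Check (1,2,3,2,3,3) → sorted (1,2,2,3,3,3): b_i ≤ i ∀i, a PF.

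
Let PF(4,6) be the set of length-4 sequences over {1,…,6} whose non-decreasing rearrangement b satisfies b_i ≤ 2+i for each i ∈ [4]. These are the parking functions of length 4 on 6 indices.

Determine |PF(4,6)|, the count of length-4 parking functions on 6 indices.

1029

Count = 3·7^3 = 3·343 = 1029 (Konheim–Weiss)
E.g. (3,3,1,1) → sorted (1,1,3,3): b_i ≤ 2+i ∀i, a PF.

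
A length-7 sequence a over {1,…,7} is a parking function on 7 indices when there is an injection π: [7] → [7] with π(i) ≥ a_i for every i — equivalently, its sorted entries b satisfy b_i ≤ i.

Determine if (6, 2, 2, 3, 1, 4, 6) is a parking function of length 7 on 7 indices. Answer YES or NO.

YES

Order a: b = (1, 2, 2, 3, 4, 6, 6).
  b_1=1 ≤ 1
  b_2=2 ≤ 2
  b_3=2 ≤ 3
  b_4=3 ≤ 4
  b_5=4 ≤ 5
  b_6=6 ≤ 6
  b_7=6 ≤ 7
All bounds hold ⇒ YES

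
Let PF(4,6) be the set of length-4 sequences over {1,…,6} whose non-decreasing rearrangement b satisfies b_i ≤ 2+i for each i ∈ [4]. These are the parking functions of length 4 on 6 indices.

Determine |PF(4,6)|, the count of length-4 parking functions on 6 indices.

1029

|PF(4,6)| = (7−4)·7^(4−1) = 3×343 = 1029 (Konheim–Weiss)
One tuple (3,4,4,5) → sorted (3,4,4,5): b_i ≤ 2+i ∀i, a PF.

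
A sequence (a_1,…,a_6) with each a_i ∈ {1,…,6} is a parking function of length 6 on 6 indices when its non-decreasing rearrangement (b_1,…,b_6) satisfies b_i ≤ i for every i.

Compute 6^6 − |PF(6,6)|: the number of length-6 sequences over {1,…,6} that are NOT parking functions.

29849

Count = 1·7^5 = 1·16807 = 16807 [KW]
E.g. (5,6,6,5,5,5) → sorted (5,5,5,5,6,6): b_1=5>1, not a PF.
6^6 − 16807 = 46656 − 16807 = 29849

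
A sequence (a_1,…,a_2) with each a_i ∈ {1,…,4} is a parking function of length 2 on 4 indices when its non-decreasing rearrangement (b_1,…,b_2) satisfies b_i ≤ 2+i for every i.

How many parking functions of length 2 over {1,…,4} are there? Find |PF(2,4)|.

|PF(2,4)| = (4+1−2)·(4+1)^{2−1} = 3×5 = 15 (Konheim–Weiss)
Example (4,3) → sorted (3,4): b_i ≤ 2+i ∀i, a PF.

15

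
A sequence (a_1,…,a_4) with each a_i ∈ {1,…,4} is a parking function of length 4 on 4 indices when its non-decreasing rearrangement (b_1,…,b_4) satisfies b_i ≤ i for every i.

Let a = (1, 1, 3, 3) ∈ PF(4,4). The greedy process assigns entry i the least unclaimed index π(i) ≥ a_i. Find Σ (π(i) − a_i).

2

Σπ = 4·5/2 = 10 (π permutes [4]); Σa = 1+1+3+3 = 8; disp = 10−8 = 2.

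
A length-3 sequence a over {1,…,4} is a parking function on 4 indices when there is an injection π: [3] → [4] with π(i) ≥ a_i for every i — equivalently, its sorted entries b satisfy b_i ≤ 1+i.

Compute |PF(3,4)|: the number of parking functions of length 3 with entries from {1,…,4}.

|PF| = (4+1−3)·(4+1)^{3−1} = 2×25 = 50 (Konheim–Weiss)
One tuple (1,2,4) → sorted (1,2,4): b_i ≤ 1+i ∀i, a PF.

50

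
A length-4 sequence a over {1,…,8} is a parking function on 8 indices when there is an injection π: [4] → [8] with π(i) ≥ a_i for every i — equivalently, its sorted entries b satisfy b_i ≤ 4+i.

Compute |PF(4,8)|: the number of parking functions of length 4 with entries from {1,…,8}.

#PF = 5·9^3 = 5·729 = 3645 (Pollak)
One tuple (7,4,7,2) → sorted (2,4,7,7): b_i ≤ 4+i ∀i, a PF.

3645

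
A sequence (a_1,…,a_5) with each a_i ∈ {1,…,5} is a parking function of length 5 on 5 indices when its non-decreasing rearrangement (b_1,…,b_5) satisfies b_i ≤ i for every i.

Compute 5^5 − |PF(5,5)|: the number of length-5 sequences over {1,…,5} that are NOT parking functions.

1829

Count = (5+1−5)·(5+1)^{5−1} = 1·1296 = 1296 [KW]
Example (2,5,4,2,5) → sorted (2,2,4,5,5): b_1=2>1, not a PF.
So 3125 − 1296 = 1829 fail.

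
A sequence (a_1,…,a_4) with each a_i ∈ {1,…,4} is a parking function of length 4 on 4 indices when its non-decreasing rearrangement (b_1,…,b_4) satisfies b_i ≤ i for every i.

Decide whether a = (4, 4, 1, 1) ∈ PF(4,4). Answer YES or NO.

NO

Sorted: b = (1, 1, 4, 4).
  b_1=1 ≤ 1
  b_2=1 ≤ 2
  b_3=4 > 3
  fails at i=3 ⇒ NO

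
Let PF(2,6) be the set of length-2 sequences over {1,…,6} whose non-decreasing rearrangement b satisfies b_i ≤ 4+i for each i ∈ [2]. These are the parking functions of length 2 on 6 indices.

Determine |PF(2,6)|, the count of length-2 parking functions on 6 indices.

35

|PF| = (6−2+1)·(6+1)^(2−1) = 5×7 = 35 (Konheim–Weiss)
Check (3,4) → sorted (3,4): b_i ≤ 4+i ∀i, a PF.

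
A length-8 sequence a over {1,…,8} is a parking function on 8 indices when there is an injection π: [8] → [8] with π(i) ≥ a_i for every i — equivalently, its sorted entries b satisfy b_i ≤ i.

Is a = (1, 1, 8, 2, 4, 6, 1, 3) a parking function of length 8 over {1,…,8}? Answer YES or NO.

Sorted: b = (1, 1, 1, 2, 3, 4, 6, 8).
  b_1=1 ≤ 1
  b_2=1 ≤ 2
  b_3=1 ≤ 3
  b_4=2 ≤ 4
  b_5=3 ≤ 5
  b_6=4 ≤ 6
  b_7=6 ≤ 7
  b_8=8 ≤ 8
All bounds hold ⇒ YES

YES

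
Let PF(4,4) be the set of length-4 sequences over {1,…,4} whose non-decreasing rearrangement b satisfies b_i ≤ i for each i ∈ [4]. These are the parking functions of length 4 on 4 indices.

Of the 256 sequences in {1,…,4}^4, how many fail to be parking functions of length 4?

#PF = 1·5^3 = 1 · 125 = 125 [KW]
One tuple (3,4,3,4) → sorted (3,3,4,4): b_1=3>1, not a PF.
Total 256; non-PF = 256−125 = 131

131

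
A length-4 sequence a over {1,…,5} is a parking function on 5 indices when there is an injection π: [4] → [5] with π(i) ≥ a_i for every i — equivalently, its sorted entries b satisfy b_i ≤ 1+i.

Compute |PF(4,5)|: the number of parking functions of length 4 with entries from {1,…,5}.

|PF| = (5+1−4)·(5+1)^{4−1} = 2×216 = 432 (Konheim–Weiss)
One tuple (4,2,1,2) → sorted (1,2,2,4): b_i ≤ 1+i ∀i, a PF.

432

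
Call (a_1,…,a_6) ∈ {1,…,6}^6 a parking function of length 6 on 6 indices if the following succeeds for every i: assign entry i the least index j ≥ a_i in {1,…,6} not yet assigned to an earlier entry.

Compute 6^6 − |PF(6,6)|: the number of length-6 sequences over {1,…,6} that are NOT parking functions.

29849

#PF = (6+1−6)·(6+1)^{6−1} = 1 · 16807 = 16807 (Pollak)
E.g. (6,6,1,6,4,5) → sorted (1,4,5,6,6,6): b_2=4>2, not a PF.
So 46656 − 16807 = 29849 fail.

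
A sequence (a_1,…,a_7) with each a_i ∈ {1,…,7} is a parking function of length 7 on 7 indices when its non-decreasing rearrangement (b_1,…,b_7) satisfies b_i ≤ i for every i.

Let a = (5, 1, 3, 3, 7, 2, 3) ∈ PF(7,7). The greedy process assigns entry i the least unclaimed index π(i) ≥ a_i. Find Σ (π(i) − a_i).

4

Σπ(i) = 1+…+7 = 28; Σa = 5+1+3+3+7+2+3 = 24; disp = 28−24 = 4.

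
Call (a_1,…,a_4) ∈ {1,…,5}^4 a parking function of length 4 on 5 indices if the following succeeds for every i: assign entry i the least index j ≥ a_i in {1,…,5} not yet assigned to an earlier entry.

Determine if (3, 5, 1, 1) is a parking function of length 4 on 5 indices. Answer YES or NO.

Sorted: b = (1, 1, 3, 5).
  b_1=1 ≤ 2
  b_2=1 ≤ 3
  b_3=3 ≤ 4
  b_4=5 ≤ 5
All bounds hold ⇒ YES

YES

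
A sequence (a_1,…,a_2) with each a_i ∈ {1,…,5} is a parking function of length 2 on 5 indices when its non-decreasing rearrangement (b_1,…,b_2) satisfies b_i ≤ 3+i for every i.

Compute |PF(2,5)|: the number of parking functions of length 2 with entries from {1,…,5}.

|PF| = (5−2+1)·(5+1)^(2−1) = 4 · 6 = 24 [KW]
Example (4,3) → sorted (3,4): b_i ≤ 3+i ∀i, a PF.

24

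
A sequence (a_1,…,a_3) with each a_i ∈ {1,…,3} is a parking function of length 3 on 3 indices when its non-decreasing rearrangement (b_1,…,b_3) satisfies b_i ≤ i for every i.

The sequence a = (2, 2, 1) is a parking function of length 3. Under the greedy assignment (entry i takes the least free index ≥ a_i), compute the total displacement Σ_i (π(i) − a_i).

Σπ = 3·4/2 = 6 (π permutes [3]); Σa = 2+2+1 = 5; disp = 6−5 = 1.

1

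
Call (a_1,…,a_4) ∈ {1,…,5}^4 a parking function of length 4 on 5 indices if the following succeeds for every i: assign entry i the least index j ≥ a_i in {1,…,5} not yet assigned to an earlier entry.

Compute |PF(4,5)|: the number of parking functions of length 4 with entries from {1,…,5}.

432

|PF(4,5)| = (5−4+1)·(5+1)^(4−1) = 2·216 = 432 [KW]
One tuple (3,2,5,3) → sorted (2,3,3,5): b_i ≤ 1+i ∀i, a PF.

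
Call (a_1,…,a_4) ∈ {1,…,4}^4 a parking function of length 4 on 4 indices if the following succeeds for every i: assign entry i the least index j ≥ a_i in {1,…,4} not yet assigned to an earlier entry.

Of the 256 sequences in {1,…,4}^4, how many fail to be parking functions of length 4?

|PF(4,4)| = (5−4)·5^(4−1) = 1·125 = 125
Check (4,3,3,1) → sorted (1,3,3,4): b_2=3>2, not a PF.
Total 256; non-PF = 256−125 = 131

131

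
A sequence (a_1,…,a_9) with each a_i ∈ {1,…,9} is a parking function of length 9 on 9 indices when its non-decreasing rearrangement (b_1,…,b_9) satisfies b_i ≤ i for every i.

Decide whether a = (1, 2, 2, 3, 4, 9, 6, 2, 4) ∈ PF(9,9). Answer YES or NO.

Sorted: b = (1, 2, 2, 2, 3, 4, 4, 6, 9).
  b_1=1 ≤ 1
  b_2=2 ≤ 2
  b_3=2 ≤ 3
  b_4=2 ≤ 4
  b_5=3 ≤ 5
  b_6=4 ≤ 6
  b_7=4 ≤ 7
  b_8=6 ≤ 8
  b_9=9 ≤ 9
All bounds hold ⇒ YES

YES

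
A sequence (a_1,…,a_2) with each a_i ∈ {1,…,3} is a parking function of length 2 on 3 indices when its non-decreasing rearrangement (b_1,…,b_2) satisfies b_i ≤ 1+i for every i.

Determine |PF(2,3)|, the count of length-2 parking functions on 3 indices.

8

#PF = (3−2+1)·(3+1)^(2−1) = 2·4 = 8 (Konheim–Weiss)
Check (1,3) → sorted (1,3): b_i ≤ 1+i ∀i, a PF.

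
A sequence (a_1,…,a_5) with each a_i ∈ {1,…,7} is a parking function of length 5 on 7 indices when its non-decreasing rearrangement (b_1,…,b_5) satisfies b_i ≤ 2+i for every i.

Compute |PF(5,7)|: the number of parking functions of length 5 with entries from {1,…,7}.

12288

|PF(5,7)| = (7+1−5)·(7+1)^{5−1} = 3·4096 = 12288 (Konheim–Weiss)
Example (7,6,4,3,1) → sorted (1,3,4,6,7): b_i ≤ 2+i ∀i, a PF.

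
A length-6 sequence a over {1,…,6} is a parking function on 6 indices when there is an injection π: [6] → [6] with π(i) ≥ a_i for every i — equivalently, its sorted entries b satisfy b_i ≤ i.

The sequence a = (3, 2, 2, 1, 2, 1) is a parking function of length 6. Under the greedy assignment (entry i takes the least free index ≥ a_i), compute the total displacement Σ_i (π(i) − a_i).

10

Σπ = 21 ({1..6} each once); Σa = 3+2+2+1+2+1 = 11; disp = 21−11 = 10.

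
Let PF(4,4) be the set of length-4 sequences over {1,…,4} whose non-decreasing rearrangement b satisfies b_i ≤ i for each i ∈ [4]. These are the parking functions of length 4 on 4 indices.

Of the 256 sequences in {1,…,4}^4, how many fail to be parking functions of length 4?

Count = (5−4)·5^(4−1) = 1×125 = 125 [KW]
One tuple (4,4,4,4) → sorted (4,4,4,4): b_1=4>1, not a PF.
So 256 − 125 = 131 fail.

131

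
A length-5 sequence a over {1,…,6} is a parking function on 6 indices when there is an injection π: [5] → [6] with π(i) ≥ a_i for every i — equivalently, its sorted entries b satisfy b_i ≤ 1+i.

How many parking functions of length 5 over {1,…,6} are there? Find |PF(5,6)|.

4802

#PF = (7−5)·7^(5−1) = 2 · 2401 = 4802 (Pollak)
Check (1,3,4,6,3) → sorted (1,3,3,4,6): b_i ≤ 1+i ∀i, a PF.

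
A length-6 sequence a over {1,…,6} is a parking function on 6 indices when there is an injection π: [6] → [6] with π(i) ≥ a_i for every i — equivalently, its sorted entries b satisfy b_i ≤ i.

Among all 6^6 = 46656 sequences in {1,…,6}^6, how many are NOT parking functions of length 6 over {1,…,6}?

|PF(6,6)| = (6−6+1)·(6+1)^(6−1) = 1×16807 = 16807 (Konheim–Weiss)
Example (4,6,5,4,4,5) → sorted (4,4,4,5,5,6): b_1=4>1, not a PF.
6^6 − 16807 = 46656 − 16807 = 29849

29849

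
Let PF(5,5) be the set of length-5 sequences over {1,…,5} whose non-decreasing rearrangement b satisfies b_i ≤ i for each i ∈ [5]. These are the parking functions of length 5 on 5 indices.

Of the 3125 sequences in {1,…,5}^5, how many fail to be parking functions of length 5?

1829

#PF = (5−5+1)·(5+1)^(5−1) = 1·1296 = 1296 (Konheim–Weiss)
E.g. (2,3,2,5,5) → sorted (2,2,3,5,5): b_1=2>1, not a PF.
Total 3125; non-PF = 3125−1296 = 1829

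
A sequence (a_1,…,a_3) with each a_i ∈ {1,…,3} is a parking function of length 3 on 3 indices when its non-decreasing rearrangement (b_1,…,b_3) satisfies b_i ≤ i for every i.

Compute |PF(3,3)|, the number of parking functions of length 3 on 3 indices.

16

|PF| = 1·4^2 = 1·16 = 16 (Pollak)
Check (2,1,1) → sorted (1,1,2): b_i ≤ i ∀i, a PF.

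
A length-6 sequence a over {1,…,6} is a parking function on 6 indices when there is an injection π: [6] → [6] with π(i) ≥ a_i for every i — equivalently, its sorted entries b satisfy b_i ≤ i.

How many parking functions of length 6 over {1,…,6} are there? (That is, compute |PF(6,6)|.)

16807

|PF| = (6+1−6)·(6+1)^{6−1} = 1·16807 = 16807 (Konheim–Weiss)
Example (1,5,5,2,2,1) → sorted (1,1,2,2,5,5): b_i ≤ i ∀i, a PF.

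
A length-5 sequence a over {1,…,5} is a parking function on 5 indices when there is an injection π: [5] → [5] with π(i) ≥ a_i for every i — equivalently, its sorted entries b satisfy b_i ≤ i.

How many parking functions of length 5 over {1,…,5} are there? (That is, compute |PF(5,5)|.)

|PF| = (5+1−5)·(5+1)^{5−1} = 1×1296 = 1296 [KW]
One tuple (5,3,2,1,3) → sorted (1,2,3,3,5): b_i ≤ i ∀i, a PF.

1296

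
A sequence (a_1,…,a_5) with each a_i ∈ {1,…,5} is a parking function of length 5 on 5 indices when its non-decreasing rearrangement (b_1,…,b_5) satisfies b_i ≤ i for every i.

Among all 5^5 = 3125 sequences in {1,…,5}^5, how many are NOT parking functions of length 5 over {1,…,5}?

|PF| = (5−5+1)·(5+1)^(5−1) = 1×1296 = 1296 (Pollak)
One tuple (4,4,3,4,4) → sorted (3,4,4,4,4): b_1=3>1, not a PF.
So 3125 − 1296 = 1829 fail.

1829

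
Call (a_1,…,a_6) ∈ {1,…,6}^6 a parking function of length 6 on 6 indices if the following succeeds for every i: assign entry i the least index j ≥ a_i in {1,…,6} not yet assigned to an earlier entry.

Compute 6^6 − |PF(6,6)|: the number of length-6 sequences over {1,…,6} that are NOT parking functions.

29849

|PF| = (6+1−6)·(6+1)^{6−1} = 1·16807 = 16807 (Pollak)
Example (3,5,5,6,4,6) → sorted (3,4,5,5,6,6): b_1=3>1, not a PF.
Total 46656; non-PF = 46656−16807 = 29849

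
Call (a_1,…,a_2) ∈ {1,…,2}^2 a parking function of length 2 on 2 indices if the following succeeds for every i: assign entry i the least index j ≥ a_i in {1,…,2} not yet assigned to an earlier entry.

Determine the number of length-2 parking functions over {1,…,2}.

3

Count = (2+1−2)·(2+1)^{2−1} = 1 · 3 = 3
Check (1,1) → sorted (1,1): b_i ≤ i ∀i, a PF.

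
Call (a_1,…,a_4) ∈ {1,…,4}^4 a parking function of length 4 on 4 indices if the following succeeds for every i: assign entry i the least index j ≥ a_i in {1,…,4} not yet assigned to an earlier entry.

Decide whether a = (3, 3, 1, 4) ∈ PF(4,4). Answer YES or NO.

Order a: b = (1, 3, 3, 4).
  b_1=1 ≤ 1
  b_2=3 > 2
  fails at i=2 ⇒ NO

NO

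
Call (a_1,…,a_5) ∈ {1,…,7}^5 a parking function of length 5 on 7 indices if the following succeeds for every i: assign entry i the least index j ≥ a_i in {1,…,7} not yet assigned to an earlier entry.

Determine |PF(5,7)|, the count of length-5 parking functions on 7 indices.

12288

|PF| = (8−5)·8^(5−1) = 3×4096 = 12288 [KW]
Check (4,4,6,5,2) → sorted (2,4,4,5,6): b_i ≤ 2+i ∀i, a PF.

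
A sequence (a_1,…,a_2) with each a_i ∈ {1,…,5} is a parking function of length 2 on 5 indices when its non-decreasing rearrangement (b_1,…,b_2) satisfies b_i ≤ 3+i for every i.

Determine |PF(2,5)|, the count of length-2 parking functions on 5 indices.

Count = 4·6^1 = 4×6 = 24 (Pollak)
One tuple (3,2) → sorted (2,3): b_i ≤ 3+i ∀i, a PF.

24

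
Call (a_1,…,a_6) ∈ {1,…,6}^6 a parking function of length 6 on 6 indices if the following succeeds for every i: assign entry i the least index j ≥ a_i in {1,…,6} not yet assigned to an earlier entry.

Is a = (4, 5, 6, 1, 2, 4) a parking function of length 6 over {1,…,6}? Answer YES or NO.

Rearranged: b = (1, 2, 4, 4, 5, 6).
  b_1=1 ≤ 1
  b_2=2 ≤ 2
  b_3=4 > 3
  fails at i=3 ⇒ NO

NO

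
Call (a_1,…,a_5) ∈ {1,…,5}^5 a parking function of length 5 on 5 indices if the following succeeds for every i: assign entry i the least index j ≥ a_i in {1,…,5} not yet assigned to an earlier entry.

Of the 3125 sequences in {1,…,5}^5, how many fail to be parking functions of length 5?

1829

|PF| = 1·6^4 = 1·1296 = 1296
Example (3,4,4,4,4) → sorted (3,4,4,4,4): b_1=3>1, not a PF.
5^5 − 1296 = 3125 − 1296 = 1829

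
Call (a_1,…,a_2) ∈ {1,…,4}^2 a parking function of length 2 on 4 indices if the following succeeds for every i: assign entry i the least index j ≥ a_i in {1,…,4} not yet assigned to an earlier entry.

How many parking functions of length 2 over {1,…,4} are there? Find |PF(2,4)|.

#PF = 3·5^1 = 3·5 = 15 (Pollak)
Example (2,2) → sorted (2,2): b_i ≤ 2+i ∀i, a PF.

15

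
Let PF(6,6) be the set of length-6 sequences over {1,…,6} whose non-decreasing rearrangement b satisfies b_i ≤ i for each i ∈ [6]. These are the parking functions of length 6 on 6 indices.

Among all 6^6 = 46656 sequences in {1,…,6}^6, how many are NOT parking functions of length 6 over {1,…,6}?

29849

#PF = (7−6)·7^(6−1) = 1·16807 = 16807
E.g. (6,3,6,6,4,6) → sorted (3,4,6,6,6,6): b_1=3>1, not a PF.
So 46656 − 16807 = 29849 fail.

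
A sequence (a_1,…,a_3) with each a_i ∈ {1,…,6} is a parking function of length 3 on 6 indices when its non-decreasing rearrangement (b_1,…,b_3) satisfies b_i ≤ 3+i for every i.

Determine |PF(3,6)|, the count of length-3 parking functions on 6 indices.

196

#PF = (6+1−3)·(6+1)^{3−1} = 4 · 49 = 196 (Pollak)
Check (2,5,1) → sorted (1,2,5): b_i ≤ 3+i ∀i, a PF.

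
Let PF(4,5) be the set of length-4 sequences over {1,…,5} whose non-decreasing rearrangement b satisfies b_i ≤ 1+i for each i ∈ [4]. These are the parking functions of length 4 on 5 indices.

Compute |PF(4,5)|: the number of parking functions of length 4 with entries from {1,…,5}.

|PF(4,5)| = (5−4+1)·(5+1)^(4−1) = 2 · 216 = 432 (Konheim–Weiss)
Check (5,2,2,4) → sorted (2,2,4,5): b_i ≤ 1+i ∀i, a PF.

432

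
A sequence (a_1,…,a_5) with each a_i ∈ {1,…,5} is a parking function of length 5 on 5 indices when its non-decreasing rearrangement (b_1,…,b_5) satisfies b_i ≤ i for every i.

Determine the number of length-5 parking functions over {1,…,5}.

Count = 1·6^4 = 1 · 1296 = 1296 (Pollak)
One tuple (2,2,3,1,4) → sorted (1,2,2,3,4): b_i ≤ i ∀i, a PF.

1296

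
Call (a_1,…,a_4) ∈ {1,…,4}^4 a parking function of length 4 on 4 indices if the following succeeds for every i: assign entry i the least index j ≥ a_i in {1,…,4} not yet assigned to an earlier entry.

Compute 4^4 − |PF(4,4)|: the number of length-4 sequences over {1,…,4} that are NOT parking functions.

#PF = (4+1−4)·(4+1)^{4−1} = 1 · 125 = 125 (Pollak)
Example (4,4,2,2) → sorted (2,2,4,4): b_1=2>1, not a PF.
Total 256; non-PF = 256−125 = 131

131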